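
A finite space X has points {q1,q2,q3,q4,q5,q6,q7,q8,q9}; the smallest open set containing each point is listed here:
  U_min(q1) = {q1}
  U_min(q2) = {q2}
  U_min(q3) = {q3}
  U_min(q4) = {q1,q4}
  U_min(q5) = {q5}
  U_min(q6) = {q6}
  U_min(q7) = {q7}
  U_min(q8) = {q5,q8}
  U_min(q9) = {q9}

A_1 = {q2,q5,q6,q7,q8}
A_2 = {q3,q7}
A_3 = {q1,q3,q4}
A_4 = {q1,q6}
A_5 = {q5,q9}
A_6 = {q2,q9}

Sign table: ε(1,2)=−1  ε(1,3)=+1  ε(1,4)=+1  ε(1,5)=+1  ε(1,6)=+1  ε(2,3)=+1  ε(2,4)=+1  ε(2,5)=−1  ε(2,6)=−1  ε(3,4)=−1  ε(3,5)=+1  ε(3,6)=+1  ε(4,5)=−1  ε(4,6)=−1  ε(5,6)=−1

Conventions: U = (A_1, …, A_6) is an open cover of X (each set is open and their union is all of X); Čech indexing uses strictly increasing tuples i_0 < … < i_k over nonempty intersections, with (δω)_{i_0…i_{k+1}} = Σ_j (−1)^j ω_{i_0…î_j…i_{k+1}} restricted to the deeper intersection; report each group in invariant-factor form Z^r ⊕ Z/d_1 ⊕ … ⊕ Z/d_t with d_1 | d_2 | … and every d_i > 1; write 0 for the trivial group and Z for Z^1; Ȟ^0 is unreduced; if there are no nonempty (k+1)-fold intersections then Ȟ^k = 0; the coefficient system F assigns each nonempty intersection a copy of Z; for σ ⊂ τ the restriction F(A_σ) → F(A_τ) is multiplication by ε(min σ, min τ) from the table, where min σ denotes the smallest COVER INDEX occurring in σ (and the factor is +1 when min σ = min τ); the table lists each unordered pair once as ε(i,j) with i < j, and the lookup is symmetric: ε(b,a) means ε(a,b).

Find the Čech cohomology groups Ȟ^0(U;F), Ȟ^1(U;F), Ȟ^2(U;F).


nerve of the cover:
  A12={q7} A14={q6} A15={q5} A16={q2} A23={q3} A34={q1} A56={q9}
C dims 6,7; δ0: rk 6, SNF 1^5·2
Ȟ^0 = (6 − 6) − 0 = 0, so Ȟ^0 ≅ 0
Ȟ^1 = (7 − 0) − 6 = 1 plus torsion [2], so Ȟ^1 ≅ Z ⊕ Z/2
Ȟ^2 = (0 − 0) − 0 = 0, so Ȟ^2 ≅ 0

Ȟ^0 ≅ 0, Ȟ^1 ≅ Z ⊕ Z/2 and Ȟ^2 ≅ 0


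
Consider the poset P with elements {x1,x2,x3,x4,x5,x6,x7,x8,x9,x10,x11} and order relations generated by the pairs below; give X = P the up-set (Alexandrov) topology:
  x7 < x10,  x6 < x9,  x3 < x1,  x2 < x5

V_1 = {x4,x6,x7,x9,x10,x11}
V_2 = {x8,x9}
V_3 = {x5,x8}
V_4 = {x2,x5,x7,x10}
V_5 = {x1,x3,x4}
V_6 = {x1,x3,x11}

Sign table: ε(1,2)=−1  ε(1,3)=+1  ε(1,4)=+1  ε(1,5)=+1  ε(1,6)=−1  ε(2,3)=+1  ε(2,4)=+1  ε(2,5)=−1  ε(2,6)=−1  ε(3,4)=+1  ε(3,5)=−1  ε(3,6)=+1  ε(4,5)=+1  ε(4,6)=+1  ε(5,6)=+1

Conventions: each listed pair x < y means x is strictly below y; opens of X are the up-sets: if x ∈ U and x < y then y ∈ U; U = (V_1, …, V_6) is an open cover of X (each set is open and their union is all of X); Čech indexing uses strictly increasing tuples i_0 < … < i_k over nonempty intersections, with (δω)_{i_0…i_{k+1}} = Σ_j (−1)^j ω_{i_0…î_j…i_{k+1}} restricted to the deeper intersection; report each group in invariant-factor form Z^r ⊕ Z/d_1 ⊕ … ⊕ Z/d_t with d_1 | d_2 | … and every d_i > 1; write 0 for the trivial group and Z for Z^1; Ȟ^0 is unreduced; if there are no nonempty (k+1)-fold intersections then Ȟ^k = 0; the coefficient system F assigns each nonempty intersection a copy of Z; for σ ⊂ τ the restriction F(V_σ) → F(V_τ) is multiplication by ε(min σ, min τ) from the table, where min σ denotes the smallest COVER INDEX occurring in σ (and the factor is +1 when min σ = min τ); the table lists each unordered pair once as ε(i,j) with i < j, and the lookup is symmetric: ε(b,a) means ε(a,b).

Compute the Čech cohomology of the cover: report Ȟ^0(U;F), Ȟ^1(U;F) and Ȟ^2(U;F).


Ȟ^0(U;F) ≅ 0; Ȟ^1(U;F) ≅ Z ⊕ Z/2; Ȟ^2(U;F) ≅ 0

intersection data:
  V12={x9} V14={x7,x10} V15={x4} V16={x11} V23={x8} V34={x5} V56={x1,x3}
C dims 6,7; δ0: rk 6, SNF 1^5·2
Ȟ^0 = (6 − 6) − 0 = 0, so Ȟ^0 ≅ 0
Ȟ^1 = (7 − 0) − 6 = 1 plus torsion [2], so Ȟ^1 ≅ Z ⊕ Z/2
Ȟ^2 = (0 − 0) − 0 = 0, so Ȟ^2 ≅ 0


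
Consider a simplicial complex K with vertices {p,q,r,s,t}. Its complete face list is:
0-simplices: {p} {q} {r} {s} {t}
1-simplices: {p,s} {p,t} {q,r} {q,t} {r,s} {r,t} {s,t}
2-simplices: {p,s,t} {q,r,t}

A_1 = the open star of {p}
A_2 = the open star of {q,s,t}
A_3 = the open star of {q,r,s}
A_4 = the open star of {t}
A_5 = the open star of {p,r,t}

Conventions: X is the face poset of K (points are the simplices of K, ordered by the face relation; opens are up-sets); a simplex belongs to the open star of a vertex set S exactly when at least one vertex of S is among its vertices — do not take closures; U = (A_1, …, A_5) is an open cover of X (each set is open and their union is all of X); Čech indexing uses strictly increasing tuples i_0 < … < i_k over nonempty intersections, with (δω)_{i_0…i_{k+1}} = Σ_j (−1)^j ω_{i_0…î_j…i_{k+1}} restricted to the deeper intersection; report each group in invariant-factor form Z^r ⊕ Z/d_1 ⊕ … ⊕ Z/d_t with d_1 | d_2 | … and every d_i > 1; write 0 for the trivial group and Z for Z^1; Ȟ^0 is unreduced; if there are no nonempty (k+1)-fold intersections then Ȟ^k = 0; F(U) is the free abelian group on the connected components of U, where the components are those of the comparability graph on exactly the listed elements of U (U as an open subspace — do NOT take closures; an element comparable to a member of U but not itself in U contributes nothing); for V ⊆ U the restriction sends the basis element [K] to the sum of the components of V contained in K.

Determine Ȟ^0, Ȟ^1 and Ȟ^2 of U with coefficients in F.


intersection data:
  A1={{p},{p,s},{p,t},{p,s,t}} A2={{q},{s},{t},{p,s},{p,t},{q,r},{q,t},{r,s},{r,t},{s,t},{p,s,t},{q,r,t}} A3={{q},{r},{s},{p,s},{q,r},{q,t},{r,s},{r,t},{s,t},{p,s,t},{q,r,t}} A4={{t},{p,t},{q,t},{r,t},{s,t},{p,s,t},{q,r,t}} A5={{p},{r},{t},{p,s},{p,t},{q,r},{q,t},{r,s},{r,t},{s,t},{p,s,t},{q,r,t}}
  A12={{p,s},{p,t},{p,s,t}} A13={{p,s},{p,s,t}} A14={{p,t},{p,s,t}} A15={{p},{p,s},{p,t},{p,s,t}} A23={{q},{s},{p,s},{q,r},{q,t},{r,s},{r,t},{s,t},{p,s,t},{q,r,t}} A24={{t},{p,t},{q,t},{r,t},{s,t},{p,s,t},{q,r,t}} A25={{t},{p,s},{p,t},{q,r},{q,t},{r,s},{r,t},{s,t},{p,s,t},{q,r,t}} A34={{q,t},{r,t},{s,t},{p,s,t},{q,r,t}} A35={{r},{p,s},{q,r},{q,t},{r,s},{r,t},{s,t},{p,s,t},{q,r,t}} A45={{t},{p,t},{q,t},{r,t},{s,t},{p,s,t},{q,r,t}}
  A123={{p,s},{p,s,t}} A124={{p,t},{p,s,t}} A125={{p,s},{p,t},{p,s,t}} A134={{p,s,t}} A135={{p,s},{p,s,t}} A145={{p,t},{p,s,t}} A234={{q,t},{r,t},{s,t},{p,s,t},{q,r,t}} A235={{p,s},{q,r},{q,t},{r,s},{r,t},{s,t},{p,s,t},{q,r,t}} A245={{t},{p,t},{q,t},{r,t},{s,t},{p,s,t},{q,r,t}} A345={{q,t},{r,t},{s,t},{p,s,t},{q,r,t}}
  A1234={{p,s,t}} A1235={{p,s},{p,s,t}} A1245={{p,t},{p,s,t}} A1345={{p,s,t}} A2345={{q,t},{r,t},{s,t},{p,s,t},{q,r,t}}
  A12345={{p,s,t}}
components per intersection:
  A1: {{p},{p,s},{p,t},{p,s,t}}
  A2: {{q},{s},{t},{p,s},{p,t},{q,r},{q,t},{r,s},{r,t},{s,t},{p,s,t},{q,r,t}}
  A3: {{q},{r},{s},{p,s},{q,r},{q,t},{r,s},{r,t},{s,t},{p,s,t},{q,r,t}}
  A4: {{t},{p,t},{q,t},{r,t},{s,t},{p,s,t},{q,r,t}}
  A5: {{p},{r},{t},{p,s},{p,t},{q,r},{q,t},{r,s},{r,t},{s,t},{p,s,t},{q,r,t}}
  A12: {{p,s},{p,t},{p,s,t}}
  A13: {{p,s},{p,s,t}}
  A14: {{p,t},{p,s,t}}
  A15: {{p},{p,s},{p,t},{p,s,t}}
  A23: {{q},{q,r},{q,t},{r,t},{q,r,t}} {{s},{p,s},{r,s},{s,t},{p,s,t}}
  A24: {{t},{p,t},{q,t},{r,t},{s,t},{p,s,t},{q,r,t}}
  A25: {{t},{p,s},{p,t},{q,r},{q,t},{r,t},{s,t},{p,s,t},{q,r,t}} {{r,s}}
  A34: {{q,t},{r,t},{q,r,t}} {{s,t},{p,s,t}}
  A35: {{r},{q,r},{q,t},{r,s},{r,t},{q,r,t}} {{p,s},{s,t},{p,s,t}}
  A45: {{t},{p,t},{q,t},{r,t},{s,t},{p,s,t},{q,r,t}}
  A123: {{p,s},{p,s,t}}
  A124: {{p,t},{p,s,t}}
  A125: {{p,s},{p,t},{p,s,t}}
  A134: {{p,s,t}}
  A135: {{p,s},{p,s,t}}
  A145: {{p,t},{p,s,t}}
  A234: {{q,t},{r,t},{q,r,t}} {{s,t},{p,s,t}}
  A235: {{p,s},{s,t},{p,s,t}} {{q,r},{q,t},{r,t},{q,r,t}} {{r,s}}
  A245: {{t},{p,t},{q,t},{r,t},{s,t},{p,s,t},{q,r,t}}
  A345: {{q,t},{r,t},{q,r,t}} {{s,t},{p,s,t}}
  A1234: {{p,s,t}}
  A1235: {{p,s},{p,s,t}}
  A1245: {{p,t},{p,s,t}}
  A1345: {{p,s,t}}
  A2345: {{q,t},{r,t},{q,r,t}} {{s,t},{p,s,t}}
  A12345: {{p,s,t}}
C dims 5,14,14,6; δ0: rk 4, SNF 1^4; δ1: rk 9, SNF 1^9; δ2: rk 5, SNF 1^5
Ȟ^0 = (5 − 4) − 0 = 1, so Ȟ^0 ≅ Z
Ȟ^1 = (14 − 9) − 4 = 1, so Ȟ^1 ≅ Z
Ȟ^2 = (14 − 5) − 9 = 0, so Ȟ^2 ≅ 0

Ȟ^0(U;F) ≅ Z; Ȟ^1(U;F) ≅ Z; Ȟ^2(U;F) ≅ 0


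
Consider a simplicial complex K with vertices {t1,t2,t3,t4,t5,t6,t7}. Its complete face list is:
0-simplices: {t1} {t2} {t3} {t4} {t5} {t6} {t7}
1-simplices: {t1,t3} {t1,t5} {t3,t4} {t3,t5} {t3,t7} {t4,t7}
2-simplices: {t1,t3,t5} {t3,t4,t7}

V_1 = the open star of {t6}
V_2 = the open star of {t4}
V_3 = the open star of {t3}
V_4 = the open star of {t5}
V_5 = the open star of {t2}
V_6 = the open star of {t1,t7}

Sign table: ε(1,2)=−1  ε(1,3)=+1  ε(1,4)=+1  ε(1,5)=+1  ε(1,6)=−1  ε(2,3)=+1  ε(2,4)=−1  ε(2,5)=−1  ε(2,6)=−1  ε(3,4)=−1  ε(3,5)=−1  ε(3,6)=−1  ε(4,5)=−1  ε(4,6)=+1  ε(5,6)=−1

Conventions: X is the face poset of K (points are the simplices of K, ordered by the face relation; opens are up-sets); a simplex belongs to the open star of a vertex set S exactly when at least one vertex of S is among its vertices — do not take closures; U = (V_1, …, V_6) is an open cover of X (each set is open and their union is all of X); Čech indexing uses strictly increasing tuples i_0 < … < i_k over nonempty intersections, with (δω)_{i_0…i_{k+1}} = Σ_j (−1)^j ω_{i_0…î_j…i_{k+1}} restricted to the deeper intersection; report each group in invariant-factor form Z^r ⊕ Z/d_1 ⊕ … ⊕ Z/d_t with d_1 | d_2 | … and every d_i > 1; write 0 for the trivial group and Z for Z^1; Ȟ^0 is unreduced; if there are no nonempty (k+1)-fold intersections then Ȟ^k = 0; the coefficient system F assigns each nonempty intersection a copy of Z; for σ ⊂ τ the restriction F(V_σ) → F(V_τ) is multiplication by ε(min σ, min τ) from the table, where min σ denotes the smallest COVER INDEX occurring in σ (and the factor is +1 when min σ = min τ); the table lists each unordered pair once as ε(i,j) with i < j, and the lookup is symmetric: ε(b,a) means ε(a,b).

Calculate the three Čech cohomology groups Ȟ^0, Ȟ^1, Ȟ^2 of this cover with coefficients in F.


intersection data:
  V1={{t6}} V2={{t4},{t3,t4},{t4,t7},{t3,t4,t7}} V3={{t3},{t1,t3},{t3,t4},{t3,t5},{t3,t7},{t1,t3,t5},{t3,t4,t7}} V4={{t5},{t1,t5},{t3,t5},{t1,t3,t5}} V5={{t2}} V6={{t1},{t7},{t1,t3},{t1,t5},{t3,t7},{t4,t7},{t1,t3,t5},{t3,t4,t7}}
  V23={{t3,t4},{t3,t4,t7}} V26={{t4,t7},{t3,t4,t7}} V34={{t3,t5},{t1,t3,t5}} V36={{t1,t3},{t3,t7},{t1,t3,t5},{t3,t4,t7}} V46={{t1,t5},{t1,t3,t5}}
  V236={{t3,t4,t7}} V346={{t1,t3,t5}}
C dims 6,5,2; δ0: rk 3, SNF 1^3; δ1: rk 2, SNF 1^2
Ȟ^0 = (6 − 3) − 0 = 3, so Ȟ^0 ≅ Z^3
Ȟ^1 = (5 − 2) − 3 = 0, so Ȟ^1 ≅ 0
Ȟ^2 = (2 − 0) − 2 = 0, so Ȟ^2 ≅ 0

Ȟ^0 ≅ Z^3, Ȟ^1 ≅ 0, Ȟ^2 ≅ 0


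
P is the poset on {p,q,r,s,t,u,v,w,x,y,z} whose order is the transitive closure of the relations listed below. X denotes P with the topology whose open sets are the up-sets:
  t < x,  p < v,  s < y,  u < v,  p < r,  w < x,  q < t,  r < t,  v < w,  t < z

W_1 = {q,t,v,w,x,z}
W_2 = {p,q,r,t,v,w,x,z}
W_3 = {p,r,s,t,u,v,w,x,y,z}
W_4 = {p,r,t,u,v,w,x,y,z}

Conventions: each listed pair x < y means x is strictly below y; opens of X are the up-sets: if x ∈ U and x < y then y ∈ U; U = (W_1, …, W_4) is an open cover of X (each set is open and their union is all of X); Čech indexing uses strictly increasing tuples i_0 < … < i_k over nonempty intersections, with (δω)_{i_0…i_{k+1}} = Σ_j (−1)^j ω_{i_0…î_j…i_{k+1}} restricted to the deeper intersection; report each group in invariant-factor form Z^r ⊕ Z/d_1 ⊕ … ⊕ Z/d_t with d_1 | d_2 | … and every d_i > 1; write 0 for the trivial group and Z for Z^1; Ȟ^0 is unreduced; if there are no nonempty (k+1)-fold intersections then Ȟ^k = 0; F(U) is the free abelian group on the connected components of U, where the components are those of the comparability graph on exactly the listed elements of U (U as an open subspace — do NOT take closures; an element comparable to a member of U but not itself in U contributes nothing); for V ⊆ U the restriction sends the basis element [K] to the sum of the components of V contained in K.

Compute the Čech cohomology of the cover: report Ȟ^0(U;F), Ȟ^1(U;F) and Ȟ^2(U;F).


Ȟ^0 = Z^2, Ȟ^1 = 0 and Ȟ^2 = 0

nonempty intersections:
  W12={q,t,v,w,x,z} W13={t,v,w,x,z} W14={t,v,w,x,z} W23={p,r,t,v,w,x,z} W24={p,r,t,v,w,x,z} W34={p,r,t,u,v,w,x,y,z}
  W123={t,v,w,x,z} W124={t,v,w,x,z} W134={t,v,w,x,z} W234={p,r,t,v,w,x,z}
  W1234={t,v,w,x,z}
components per intersection:
  W1: {q,t,v,w,x,z}
  W2: {p,q,r,t,v,w,x,z}
  W3: {p,r,t,u,v,w,x,z} {s,y}
  W4: {p,r,t,u,v,w,x,z} {y}
  W12: {q,t,v,w,x,z}
  W13: {t,v,w,x,z}
  W14: {t,v,w,x,z}
  W23: {p,r,t,v,w,x,z}
  W24: {p,r,t,v,w,x,z}
  W34: {p,r,t,u,v,w,x,z} {y}
  W123: {t,v,w,x,z}
  W124: {t,v,w,x,z}
  W134: {t,v,w,x,z}
  W234: {p,r,t,v,w,x,z}
  W1234: {t,v,w,x,z}
C dims 6,7,4,1; δ0: rk 4, SNF 1^4; δ1: rk 3, SNF 1^3; δ2: rk 1, SNF 1^1
Ȟ^0: (6−4)−0=2 ⇒ Z^2
Ȟ^1: (7−3)−4=0 ⇒ 0
Ȟ^2: (4−1)−3=0 ⇒ 0


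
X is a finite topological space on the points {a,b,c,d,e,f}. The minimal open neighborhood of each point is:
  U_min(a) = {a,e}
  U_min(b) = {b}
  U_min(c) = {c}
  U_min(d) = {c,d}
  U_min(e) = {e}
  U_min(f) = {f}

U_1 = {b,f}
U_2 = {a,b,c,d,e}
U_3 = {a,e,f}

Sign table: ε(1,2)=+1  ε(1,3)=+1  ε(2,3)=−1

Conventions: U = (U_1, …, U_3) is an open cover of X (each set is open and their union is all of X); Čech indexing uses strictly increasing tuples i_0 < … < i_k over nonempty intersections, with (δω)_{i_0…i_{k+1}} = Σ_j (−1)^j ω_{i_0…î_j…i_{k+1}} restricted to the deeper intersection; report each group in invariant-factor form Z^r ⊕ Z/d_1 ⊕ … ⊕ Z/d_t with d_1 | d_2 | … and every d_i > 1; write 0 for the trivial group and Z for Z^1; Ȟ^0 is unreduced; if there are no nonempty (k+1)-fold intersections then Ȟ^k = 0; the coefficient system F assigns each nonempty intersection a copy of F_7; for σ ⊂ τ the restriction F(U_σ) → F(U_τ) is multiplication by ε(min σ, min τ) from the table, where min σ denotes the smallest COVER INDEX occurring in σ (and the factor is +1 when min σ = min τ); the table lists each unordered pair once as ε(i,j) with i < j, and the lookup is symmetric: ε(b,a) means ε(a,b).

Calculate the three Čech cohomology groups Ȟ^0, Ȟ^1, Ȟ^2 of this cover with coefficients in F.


Ȟ^0 ≅ 0, Ȟ^1 ≅ 0, Ȟ^2 ≅ 0

nerve of the cover:
  U12={b} U13={f} U23={a,e}
C dims 3,3; δ0: rk_F7 3
Ȟ^0 = (3 − 3) − 0 = 0, so Ȟ^0 ≅ 0
Ȟ^1 = (3 − 0) − 3 = 0, so Ȟ^1 ≅ 0
Ȟ^2 = (0 − 0) − 0 = 0, so Ȟ^2 ≅ 0


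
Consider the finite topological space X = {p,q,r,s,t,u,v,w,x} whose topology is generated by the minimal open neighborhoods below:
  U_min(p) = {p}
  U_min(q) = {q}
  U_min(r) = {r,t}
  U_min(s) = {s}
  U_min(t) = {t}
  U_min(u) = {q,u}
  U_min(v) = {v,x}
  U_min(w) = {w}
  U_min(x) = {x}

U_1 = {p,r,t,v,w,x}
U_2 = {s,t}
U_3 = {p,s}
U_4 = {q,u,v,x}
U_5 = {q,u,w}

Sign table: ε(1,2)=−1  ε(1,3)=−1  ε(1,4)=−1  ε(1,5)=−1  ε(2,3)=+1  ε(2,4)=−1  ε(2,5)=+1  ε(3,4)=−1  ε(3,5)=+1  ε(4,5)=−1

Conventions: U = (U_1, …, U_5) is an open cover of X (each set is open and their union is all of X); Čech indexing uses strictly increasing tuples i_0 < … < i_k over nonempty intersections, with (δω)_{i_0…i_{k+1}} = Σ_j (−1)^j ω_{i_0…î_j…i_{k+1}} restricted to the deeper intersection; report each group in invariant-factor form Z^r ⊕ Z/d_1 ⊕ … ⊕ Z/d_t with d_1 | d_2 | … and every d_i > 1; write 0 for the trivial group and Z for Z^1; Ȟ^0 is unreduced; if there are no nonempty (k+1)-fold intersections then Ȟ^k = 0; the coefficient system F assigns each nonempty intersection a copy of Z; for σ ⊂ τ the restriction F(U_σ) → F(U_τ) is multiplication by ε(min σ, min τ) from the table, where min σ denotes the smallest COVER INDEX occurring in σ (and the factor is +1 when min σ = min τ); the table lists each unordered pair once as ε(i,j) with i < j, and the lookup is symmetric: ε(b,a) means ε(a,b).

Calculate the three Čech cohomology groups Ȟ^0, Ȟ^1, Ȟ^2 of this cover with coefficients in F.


nerve simplices:
  U12={t} U13={p} U14={v,x} U15={w} U23={s} U45={q,u}
C dims 5,6; δ0: rk 5, SNF 1^4·2
degree 0: 5−5−0 = 0 → Ȟ^0 ≅ 0
degree 1: 6−0−5 = 1 plus torsion [2] → Ȟ^1 ≅ Z ⊕ Z/2
degree 2: 0−0−0 = 0 → Ȟ^2 ≅ 0

Ȟ^0 = 0,  Ȟ^1 = Z ⊕ Z/2,  Ȟ^2 = 0


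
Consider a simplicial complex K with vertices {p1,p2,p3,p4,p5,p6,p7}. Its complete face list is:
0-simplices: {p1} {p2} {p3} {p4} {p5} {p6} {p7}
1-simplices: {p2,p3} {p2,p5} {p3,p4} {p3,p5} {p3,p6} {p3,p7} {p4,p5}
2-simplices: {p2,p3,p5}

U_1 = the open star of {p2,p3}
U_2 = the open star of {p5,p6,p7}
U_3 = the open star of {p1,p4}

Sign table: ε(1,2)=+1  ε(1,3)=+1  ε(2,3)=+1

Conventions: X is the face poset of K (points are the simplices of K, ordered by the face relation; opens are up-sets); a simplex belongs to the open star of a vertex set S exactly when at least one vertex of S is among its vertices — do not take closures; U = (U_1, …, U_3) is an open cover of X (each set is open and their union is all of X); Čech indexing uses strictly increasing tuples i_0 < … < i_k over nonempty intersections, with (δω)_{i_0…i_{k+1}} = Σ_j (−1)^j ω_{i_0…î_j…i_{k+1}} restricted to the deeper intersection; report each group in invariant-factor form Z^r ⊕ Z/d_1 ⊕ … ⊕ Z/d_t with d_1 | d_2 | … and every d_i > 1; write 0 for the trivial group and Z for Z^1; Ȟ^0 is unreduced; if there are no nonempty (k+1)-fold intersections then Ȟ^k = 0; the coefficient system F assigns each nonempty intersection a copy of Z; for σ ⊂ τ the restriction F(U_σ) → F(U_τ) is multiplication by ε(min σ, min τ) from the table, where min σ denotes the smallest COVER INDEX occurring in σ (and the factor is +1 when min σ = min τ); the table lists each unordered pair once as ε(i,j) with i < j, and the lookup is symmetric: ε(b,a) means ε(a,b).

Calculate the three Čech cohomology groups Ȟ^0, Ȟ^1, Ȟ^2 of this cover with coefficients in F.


nonempty intersections:
  U1={{p2},{p3},{p2,p3},{p2,p5},{p3,p4},{p3,p5},{p3,p6},{p3,p7},{p2,p3,p5}} U2={{p5},{p6},{p7},{p2,p5},{p3,p5},{p3,p6},{p3,p7},{p4,p5},{p2,p3,p5}} U3={{p1},{p4},{p3,p4},{p4,p5}}
  U12={{p2,p5},{p3,p5},{p3,p6},{p3,p7},{p2,p3,p5}} U13={{p3,p4}} U23={{p4,p5}}
C dims 3,3; δ0: rk 2, SNF 1^2
Ȟ^0: (3−2)−0=1 ⇒ Z
Ȟ^1: (3−0)−2=1 ⇒ Z
Ȟ^2: (0−0)−0=0 ⇒ 0

Ȟ^0(U;F) ≅ Z; Ȟ^1(U;F) ≅ Z; Ȟ^2(U;F) ≅ 0


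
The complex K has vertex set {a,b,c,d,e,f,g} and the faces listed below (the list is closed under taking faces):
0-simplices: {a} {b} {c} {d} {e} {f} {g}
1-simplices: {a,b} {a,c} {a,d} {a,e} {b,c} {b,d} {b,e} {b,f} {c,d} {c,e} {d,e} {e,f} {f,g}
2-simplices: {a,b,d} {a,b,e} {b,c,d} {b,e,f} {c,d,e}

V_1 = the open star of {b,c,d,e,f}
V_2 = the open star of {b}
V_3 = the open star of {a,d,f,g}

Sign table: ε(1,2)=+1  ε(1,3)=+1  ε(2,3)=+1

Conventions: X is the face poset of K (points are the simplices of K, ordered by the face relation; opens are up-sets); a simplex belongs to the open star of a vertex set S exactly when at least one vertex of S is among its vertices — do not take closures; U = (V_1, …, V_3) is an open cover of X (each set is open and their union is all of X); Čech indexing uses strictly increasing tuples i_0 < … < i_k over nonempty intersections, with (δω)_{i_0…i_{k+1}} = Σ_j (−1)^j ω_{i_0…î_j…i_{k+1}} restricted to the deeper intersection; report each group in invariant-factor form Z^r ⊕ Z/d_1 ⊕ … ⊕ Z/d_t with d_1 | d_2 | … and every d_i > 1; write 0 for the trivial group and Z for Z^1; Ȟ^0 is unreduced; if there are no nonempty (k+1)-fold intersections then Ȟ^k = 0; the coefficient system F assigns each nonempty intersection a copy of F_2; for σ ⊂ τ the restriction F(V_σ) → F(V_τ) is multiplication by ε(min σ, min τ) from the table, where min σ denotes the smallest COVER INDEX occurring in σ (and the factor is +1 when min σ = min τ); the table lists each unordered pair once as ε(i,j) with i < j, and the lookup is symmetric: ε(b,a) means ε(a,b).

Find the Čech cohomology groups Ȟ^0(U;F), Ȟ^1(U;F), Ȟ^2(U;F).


cover nerve:
  V1={{b},{c},{d},{e},{f},{a,b},{a,c},{a,d},{a,e},{b,c},{b,d},{b,e},{b,f},{c,d},{c,e},{d,e},{e,f},{f,g},{a,b,d},{a,b,e},{b,c,d},{b,e,f},{c,d,e}} V2={{b},{a,b},{b,c},{b,d},{b,e},{b,f},{a,b,d},{a,b,e},{b,c,d},{b,e,f}} V3={{a},{d},{f},{g},{a,b},{a,c},{a,d},{a,e},{b,d},{b,f},{c,d},{d,e},{e,f},{f,g},{a,b,d},{a,b,e},{b,c,d},{b,e,f},{c,d,e}}
  V12={{b},{a,b},{b,c},{b,d},{b,e},{b,f},{a,b,d},{a,b,e},{b,c,d},{b,e,f}} V13={{d},{f},{a,b},{a,c},{a,d},{a,e},{b,d},{b,f},{c,d},{d,e},{e,f},{f,g},{a,b,d},{a,b,e},{b,c,d},{b,e,f},{c,d,e}} V23={{a,b},{b,d},{b,f},{a,b,d},{a,b,e},{b,c,d},{b,e,f}}
  V123={{a,b},{b,d},{b,f},{a,b,d},{a,b,e},{b,c,d},{b,e,f}}
C dims 3,3,1; δ0: rk_F2 2; δ1: rk_F2 1
Ȟ^0: (3−2)−0=1 ⇒ Z/2
Ȟ^1: (3−1)−2=0 ⇒ 0
Ȟ^2: (1−0)−1=0 ⇒ 0

Ȟ^0 ≅ Z/2,  Ȟ^1 ≅ 0,  Ȟ^2 ≅ 0


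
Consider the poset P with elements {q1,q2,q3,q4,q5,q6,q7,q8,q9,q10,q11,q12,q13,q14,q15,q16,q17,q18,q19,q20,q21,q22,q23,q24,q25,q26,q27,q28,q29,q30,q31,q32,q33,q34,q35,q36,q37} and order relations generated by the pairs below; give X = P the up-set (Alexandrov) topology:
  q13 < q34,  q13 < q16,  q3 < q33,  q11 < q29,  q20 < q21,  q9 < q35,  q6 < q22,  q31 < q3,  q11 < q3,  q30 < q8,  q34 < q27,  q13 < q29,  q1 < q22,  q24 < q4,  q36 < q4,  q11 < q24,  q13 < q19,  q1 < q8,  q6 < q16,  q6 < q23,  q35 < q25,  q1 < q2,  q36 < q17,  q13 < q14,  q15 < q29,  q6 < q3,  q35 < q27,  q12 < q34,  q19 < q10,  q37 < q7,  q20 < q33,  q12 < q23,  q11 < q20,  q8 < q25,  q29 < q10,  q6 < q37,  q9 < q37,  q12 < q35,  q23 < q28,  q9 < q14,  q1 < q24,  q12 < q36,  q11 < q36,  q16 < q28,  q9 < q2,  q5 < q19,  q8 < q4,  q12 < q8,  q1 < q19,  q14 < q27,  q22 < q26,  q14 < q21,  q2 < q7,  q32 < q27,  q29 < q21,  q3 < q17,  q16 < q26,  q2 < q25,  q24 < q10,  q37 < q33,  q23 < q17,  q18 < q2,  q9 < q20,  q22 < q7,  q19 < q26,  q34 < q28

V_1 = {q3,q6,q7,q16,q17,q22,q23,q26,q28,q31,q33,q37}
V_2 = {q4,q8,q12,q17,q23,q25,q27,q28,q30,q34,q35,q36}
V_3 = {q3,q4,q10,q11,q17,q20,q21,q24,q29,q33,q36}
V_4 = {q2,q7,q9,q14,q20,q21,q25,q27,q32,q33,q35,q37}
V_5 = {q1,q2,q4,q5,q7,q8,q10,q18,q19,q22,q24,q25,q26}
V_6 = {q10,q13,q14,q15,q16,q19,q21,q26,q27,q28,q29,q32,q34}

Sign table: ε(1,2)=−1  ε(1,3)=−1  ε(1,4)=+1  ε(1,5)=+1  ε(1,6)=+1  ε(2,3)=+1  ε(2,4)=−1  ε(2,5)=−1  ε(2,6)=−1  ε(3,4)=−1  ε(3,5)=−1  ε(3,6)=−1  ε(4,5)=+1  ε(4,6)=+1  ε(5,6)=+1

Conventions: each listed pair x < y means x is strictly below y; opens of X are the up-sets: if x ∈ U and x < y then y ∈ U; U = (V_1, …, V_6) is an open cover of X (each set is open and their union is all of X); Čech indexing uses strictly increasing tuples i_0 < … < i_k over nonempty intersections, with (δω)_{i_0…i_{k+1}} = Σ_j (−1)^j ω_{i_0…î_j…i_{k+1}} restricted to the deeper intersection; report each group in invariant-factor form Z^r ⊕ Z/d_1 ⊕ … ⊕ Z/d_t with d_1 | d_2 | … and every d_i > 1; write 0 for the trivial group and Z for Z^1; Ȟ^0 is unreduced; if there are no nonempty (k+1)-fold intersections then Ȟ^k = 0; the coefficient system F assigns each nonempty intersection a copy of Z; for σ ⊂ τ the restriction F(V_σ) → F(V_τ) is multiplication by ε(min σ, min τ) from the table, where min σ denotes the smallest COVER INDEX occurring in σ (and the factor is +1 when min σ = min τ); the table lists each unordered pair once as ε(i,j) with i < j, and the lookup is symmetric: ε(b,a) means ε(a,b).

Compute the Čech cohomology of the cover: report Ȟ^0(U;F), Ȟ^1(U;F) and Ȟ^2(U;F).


Ȟ^0(U;F) ≅ Z,  Ȟ^1(U;F) ≅ 0,  Ȟ^2(U;F) ≅ Z/2

nonempty intersections:
  V12={q17,q23,q28} V13={q3,q17,q33} V14={q7,q33,q37} V15={q7,q22,q26} V16={q16,q26,q28} V23={q4,q17,q36} V24={q25,q27,q35} V25={q4,q8,q25} V26={q27,q28,q34} V34={q20,q21,q33} V35={q4,q10,q24} V36={q10,q21,q29} V45={q2,q7,q25} V46={q14,q21,q27,q32} V56={q10,q19,q26}
  V123={q17} V126={q28} V134={q33} V145={q7} V156={q26} V235={q4} V245={q25} V246={q27} V346={q21} V356={q10}
C dims 6,15,10; δ0: rk 5, SNF 1^5; δ1: rk 10, SNF 1^9·2
Ȟ^0: (6−5)−0=1 ⇒ Z
Ȟ^1: (15−10)−5=0 ⇒ 0
Ȟ^2: (10−0)−10=0 plus torsion [2] ⇒ Z/2


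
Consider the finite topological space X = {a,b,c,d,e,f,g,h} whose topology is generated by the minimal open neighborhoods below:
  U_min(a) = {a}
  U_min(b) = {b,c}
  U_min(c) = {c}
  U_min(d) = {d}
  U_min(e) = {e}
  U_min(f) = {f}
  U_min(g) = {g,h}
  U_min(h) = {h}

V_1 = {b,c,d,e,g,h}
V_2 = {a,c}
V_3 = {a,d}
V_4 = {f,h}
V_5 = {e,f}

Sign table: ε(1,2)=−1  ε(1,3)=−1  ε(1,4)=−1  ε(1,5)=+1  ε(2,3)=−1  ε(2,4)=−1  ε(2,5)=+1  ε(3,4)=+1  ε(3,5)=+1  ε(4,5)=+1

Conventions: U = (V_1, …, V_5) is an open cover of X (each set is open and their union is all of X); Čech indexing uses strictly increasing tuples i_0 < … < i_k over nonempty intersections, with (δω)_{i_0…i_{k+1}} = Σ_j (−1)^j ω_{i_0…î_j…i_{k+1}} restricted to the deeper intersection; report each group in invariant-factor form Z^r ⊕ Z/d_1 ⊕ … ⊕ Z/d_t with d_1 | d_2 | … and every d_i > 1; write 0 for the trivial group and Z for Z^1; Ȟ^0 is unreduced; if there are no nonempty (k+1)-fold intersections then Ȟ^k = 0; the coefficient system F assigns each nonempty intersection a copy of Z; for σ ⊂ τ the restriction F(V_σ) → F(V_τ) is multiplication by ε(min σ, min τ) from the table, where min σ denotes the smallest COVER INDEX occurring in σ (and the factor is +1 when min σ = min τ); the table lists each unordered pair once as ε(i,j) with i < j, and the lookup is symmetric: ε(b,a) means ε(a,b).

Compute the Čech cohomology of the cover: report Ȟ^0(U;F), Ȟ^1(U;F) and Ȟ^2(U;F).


Ȟ^0(U;F) ≅ 0, Ȟ^1(U;F) ≅ Z ⊕ Z/2 and Ȟ^2(U;F) ≅ 0

cover nerve:
  V12={c} V13={d} V14={h} V15={e} V23={a} V45={f}
C dims 5,6; δ0: rk 5, SNF 1^4·2
Ȟ^0: (5−5)−0=0 ⇒ 0
Ȟ^1: (6−0)−5=1 plus torsion [2] ⇒ Z ⊕ Z/2
Ȟ^2: (0−0)−0=0 ⇒ 0


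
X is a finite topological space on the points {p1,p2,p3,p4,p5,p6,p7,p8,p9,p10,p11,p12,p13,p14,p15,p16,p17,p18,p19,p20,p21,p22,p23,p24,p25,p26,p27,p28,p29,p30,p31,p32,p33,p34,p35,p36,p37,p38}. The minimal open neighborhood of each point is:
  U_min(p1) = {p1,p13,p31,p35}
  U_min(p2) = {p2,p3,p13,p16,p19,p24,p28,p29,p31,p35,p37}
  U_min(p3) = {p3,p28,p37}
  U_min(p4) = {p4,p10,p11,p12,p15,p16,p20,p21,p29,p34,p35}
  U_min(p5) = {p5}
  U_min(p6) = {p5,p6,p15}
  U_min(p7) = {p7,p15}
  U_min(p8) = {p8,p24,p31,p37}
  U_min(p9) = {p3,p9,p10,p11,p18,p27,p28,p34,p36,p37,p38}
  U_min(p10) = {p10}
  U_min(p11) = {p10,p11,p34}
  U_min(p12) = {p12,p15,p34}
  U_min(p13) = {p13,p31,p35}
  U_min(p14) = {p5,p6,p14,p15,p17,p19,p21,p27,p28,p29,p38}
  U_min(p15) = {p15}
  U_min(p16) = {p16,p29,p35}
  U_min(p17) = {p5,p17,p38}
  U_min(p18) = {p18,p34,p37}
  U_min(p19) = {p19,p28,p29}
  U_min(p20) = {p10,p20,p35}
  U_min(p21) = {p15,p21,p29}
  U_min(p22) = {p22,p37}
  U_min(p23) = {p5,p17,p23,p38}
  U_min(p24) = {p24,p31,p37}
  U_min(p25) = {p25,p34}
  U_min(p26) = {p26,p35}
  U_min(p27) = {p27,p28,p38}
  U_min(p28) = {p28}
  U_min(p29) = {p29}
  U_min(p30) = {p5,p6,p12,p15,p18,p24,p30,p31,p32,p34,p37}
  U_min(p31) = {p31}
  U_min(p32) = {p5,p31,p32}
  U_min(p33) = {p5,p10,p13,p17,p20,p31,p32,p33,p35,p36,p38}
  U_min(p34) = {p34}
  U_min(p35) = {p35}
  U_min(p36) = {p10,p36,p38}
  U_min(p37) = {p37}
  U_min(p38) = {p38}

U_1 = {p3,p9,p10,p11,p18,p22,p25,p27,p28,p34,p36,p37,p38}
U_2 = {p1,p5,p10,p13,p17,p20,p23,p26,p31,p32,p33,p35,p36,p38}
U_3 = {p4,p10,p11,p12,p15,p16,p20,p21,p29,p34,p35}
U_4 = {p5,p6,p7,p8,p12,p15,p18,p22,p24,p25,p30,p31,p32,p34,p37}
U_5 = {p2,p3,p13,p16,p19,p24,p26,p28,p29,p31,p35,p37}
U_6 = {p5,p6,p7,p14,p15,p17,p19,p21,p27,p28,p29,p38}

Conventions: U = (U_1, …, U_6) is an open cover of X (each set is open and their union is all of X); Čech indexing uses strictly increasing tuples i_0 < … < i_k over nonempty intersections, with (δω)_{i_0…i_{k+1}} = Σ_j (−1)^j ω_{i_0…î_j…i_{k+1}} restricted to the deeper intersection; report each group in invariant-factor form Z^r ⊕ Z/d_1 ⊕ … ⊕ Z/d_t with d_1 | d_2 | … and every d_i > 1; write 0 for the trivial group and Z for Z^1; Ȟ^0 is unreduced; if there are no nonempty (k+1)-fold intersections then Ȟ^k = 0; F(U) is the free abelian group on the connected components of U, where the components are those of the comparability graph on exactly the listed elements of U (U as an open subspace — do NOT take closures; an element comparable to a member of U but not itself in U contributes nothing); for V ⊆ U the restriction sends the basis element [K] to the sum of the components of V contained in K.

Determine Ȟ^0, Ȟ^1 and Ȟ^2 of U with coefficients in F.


nerve of the cover:
  U12={p10,p36,p38} U13={p10,p11,p34} U14={p18,p22,p25,p34,p37} U15={p3,p28,p37} U16={p27,p28,p38} U23={p10,p20,p35} U24={p5,p31,p32} U25={p13,p26,p31,p35} U26={p5,p17,p38} U34={p12,p15,p34} U35={p16,p29,p35} U36={p15,p21,p29} U45={p24,p31,p37} U46={p5,p6,p7,p15} U56={p19,p28,p29}
  U123={p10} U126={p38} U134={p34} U145={p37} U156={p28} U235={p35} U245={p31} U246={p5} U346={p15} U356={p29}
components per intersection:
  U1: {p3,p9,p10,p11,p18,p22,p25,p27,p28,p34,p36,p37,p38}
  U2: {p1,p5,p10,p13,p17,p20,p23,p26,p31,p32,p33,p35,p36,p38}
  U3: {p4,p10,p11,p12,p15,p16,p20,p21,p29,p34,p35}
  U4: {p5,p6,p7,p8,p12,p15,p18,p22,p24,p25,p30,p31,p32,p34,p37}
  U5: {p2,p3,p13,p16,p19,p24,p26,p28,p29,p31,p35,p37}
  U6: {p5,p6,p7,p14,p15,p17,p19,p21,p27,p28,p29,p38}
  U12: {p10,p36,p38}
  U13: {p10,p11,p34}
  U14: {p18,p22,p25,p34,p37}
  U15: {p3,p28,p37}
  U16: {p27,p28,p38}
  U23: {p10,p20,p35}
  U24: {p5,p31,p32}
  U25: {p13,p26,p31,p35}
  U26: {p5,p17,p38}
  U34: {p12,p15,p34}
  U35: {p16,p29,p35}
  U36: {p15,p21,p29}
  U45: {p24,p31,p37}
  U46: {p5,p6,p7,p15}
  U56: {p19,p28,p29}
  U123: {p10}
  U126: {p38}
  U134: {p34}
  U145: {p37}
  U156: {p28}
  U235: {p35}
  U245: {p31}
  U246: {p5}
  U346: {p15}
  U356: {p29}
C dims 6,15,10; δ0: rk 5, SNF 1^5; δ1: rk 10, SNF 1^9·2
Ȟ^0 = (6 − 5) − 0 = 1, so Ȟ^0 ≅ Z
Ȟ^1 = (15 − 10) − 5 = 0, so Ȟ^1 ≅ 0
Ȟ^2 = (10 − 0) − 10 = 0 plus torsion [2], so Ȟ^2 ≅ Z/2

Ȟ^0(U;F) ≅ Z; Ȟ^1(U;F) ≅ 0; Ȟ^2(U;F) ≅ Z/2


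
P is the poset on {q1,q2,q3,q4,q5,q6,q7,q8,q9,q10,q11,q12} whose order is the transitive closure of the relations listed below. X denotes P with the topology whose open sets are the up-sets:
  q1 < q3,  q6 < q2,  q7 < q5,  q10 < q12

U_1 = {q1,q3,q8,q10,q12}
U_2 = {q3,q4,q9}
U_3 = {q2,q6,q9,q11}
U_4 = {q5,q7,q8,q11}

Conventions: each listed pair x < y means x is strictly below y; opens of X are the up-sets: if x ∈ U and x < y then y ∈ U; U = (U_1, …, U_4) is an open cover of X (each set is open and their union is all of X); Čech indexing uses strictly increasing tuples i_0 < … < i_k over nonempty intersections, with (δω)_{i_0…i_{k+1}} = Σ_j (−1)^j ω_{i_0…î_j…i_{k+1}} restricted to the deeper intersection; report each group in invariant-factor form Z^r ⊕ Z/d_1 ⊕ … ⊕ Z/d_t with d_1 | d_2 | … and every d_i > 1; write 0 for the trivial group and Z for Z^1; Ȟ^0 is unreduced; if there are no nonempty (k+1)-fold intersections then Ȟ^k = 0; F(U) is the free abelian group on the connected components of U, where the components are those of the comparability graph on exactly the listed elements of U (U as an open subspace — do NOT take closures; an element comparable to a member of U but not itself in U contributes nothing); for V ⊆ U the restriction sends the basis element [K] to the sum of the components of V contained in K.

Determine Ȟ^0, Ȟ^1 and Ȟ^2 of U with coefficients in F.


Ȟ^0 ≅ Z^8, Ȟ^1 ≅ 0 and Ȟ^2 ≅ 0

nonempty overlaps:
  U12={q3} U14={q8} U23={q9} U34={q11}
components per intersection:
  U1: {q1,q3} {q8} {q10,q12}
  U2: {q3} {q4} {q9}
  U3: {q2,q6} {q9} {q11}
  U4: {q5,q7} {q8} {q11}
  U12: {q3}
  U14: {q8}
  U23: {q9}
  U34: {q11}
C dims 12,4; δ0: rk 4, SNF 1^4
degree 0: 12−4−0 = 8 → Ȟ^0 ≅ Z^8
degree 1: 4−0−4 = 0 → Ȟ^1 ≅ 0
degree 2: 0−0−0 = 0 → Ȟ^2 ≅ 0


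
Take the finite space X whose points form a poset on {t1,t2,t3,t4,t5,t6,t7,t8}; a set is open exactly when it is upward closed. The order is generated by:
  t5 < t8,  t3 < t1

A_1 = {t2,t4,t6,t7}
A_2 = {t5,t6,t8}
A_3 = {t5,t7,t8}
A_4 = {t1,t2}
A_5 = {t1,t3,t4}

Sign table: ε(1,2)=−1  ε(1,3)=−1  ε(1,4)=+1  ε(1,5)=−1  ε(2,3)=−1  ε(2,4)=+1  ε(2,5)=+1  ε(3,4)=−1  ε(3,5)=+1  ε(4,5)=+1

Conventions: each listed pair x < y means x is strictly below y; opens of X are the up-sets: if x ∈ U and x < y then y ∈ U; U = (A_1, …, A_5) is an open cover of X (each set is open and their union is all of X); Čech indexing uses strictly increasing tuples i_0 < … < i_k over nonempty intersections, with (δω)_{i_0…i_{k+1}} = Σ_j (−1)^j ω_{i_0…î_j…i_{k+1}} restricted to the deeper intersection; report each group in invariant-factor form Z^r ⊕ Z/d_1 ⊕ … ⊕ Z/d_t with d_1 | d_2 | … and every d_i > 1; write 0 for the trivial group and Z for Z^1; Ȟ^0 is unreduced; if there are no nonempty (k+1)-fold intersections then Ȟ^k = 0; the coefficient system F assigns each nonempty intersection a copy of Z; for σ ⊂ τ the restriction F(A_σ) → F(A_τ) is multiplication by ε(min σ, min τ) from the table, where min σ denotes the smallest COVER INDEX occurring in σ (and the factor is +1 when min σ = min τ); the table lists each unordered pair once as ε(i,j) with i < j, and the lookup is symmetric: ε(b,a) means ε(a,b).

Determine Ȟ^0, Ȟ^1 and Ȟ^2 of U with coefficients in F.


cover nerve:
  A12={t6} A13={t7} A14={t2} A15={t4} A23={t5,t8} A45={t1}
C dims 5,6; δ0: rk 5, SNF 1^4·2
Ȟ^0: (5−5)−0=0 ⇒ 0
Ȟ^1: (6−0)−5=1 plus torsion [2] ⇒ Z ⊕ Z/2
Ȟ^2: (0−0)−0=0 ⇒ 0

Ȟ^0(U;F) ≅ 0; Ȟ^1(U;F) ≅ Z ⊕ Z/2; Ȟ^2(U;F) ≅ 0


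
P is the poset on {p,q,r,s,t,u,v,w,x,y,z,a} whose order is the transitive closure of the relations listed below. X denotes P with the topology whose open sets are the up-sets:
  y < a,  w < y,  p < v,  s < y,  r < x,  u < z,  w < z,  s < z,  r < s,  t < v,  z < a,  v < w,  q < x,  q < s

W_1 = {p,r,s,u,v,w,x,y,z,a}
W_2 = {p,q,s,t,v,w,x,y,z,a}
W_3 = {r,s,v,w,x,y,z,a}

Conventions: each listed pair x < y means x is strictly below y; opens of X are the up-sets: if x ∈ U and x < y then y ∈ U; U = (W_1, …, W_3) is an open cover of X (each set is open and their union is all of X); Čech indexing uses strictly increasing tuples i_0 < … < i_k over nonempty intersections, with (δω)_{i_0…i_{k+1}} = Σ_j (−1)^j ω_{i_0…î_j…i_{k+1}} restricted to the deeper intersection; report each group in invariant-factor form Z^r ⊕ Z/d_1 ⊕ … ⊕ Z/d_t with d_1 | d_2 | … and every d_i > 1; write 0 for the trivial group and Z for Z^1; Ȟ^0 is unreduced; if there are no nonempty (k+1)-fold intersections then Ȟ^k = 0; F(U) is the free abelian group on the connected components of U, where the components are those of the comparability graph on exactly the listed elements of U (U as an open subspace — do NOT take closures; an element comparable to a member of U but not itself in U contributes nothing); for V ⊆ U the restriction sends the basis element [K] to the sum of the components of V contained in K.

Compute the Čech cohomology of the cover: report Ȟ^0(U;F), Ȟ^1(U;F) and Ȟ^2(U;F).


nonempty overlaps:
  W12={p,s,v,w,x,y,z,a} W13={r,s,v,w,x,y,z,a} W23={s,v,w,x,y,z,a}
  W123={s,v,w,x,y,z,a}
components per intersection:
  W1: {p,r,s,u,v,w,x,y,z,a}
  W2: {p,q,s,t,v,w,x,y,z,a}
  W3: {r,s,v,w,x,y,z,a}
  W12: {p,s,v,w,y,z,a} {x}
  W13: {r,s,v,w,x,y,z,a}
  W23: {s,v,w,y,z,a} {x}
  W123: {s,v,w,y,z,a} {x}
C dims 3,5,2; δ0: rk 2, SNF 1^2; δ1: rk 2, SNF 1^2
degree 0: 3−2−0 = 1 → Ȟ^0 ≅ Z
degree 1: 5−2−2 = 1 → Ȟ^1 ≅ Z
degree 2: 2−0−2 = 0 → Ȟ^2 ≅ 0

Ȟ^0(U;F) ≅ Z, Ȟ^1(U;F) ≅ Z and Ȟ^2(U;F) ≅ 0


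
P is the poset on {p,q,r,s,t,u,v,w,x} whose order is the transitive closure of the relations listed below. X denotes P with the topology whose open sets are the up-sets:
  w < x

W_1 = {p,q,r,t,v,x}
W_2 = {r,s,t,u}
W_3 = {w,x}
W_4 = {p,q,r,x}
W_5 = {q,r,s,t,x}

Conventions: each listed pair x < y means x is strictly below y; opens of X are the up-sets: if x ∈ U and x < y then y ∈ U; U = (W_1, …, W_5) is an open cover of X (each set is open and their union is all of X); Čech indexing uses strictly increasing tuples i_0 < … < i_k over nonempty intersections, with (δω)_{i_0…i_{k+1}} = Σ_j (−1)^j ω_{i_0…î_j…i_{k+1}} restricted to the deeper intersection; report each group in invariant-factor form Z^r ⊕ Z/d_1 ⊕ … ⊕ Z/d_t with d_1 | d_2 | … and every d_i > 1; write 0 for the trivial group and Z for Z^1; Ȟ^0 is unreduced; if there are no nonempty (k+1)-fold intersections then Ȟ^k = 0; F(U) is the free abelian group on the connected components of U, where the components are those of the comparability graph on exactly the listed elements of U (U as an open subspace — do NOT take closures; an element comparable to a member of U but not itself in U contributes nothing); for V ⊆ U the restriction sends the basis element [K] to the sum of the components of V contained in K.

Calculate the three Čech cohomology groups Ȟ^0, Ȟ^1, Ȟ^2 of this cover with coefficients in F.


Ȟ^0(U;F) ≅ Z^8, Ȟ^1(U;F) ≅ 0 and Ȟ^2(U;F) ≅ 0

nerve of the cover:
  W12={r,t} W13={x} W14={p,q,r,x} W15={q,r,t,x} W24={r} W25={r,s,t} W34={x} W35={x} W45={q,r,x}
  W124={r} W125={r,t} W134={x} W135={x} W145={q,r,x} W245={r} W345={x}
  W1245={r} W1345={x}
components per intersection:
  W1: {p} {q} {r} {t} {v} {x}
  W2: {r} {s} {t} {u}
  W3: {w,x}
  W4: {p} {q} {r} {x}
  W5: {q} {r} {s} {t} {x}
  W12: {r} {t}
  W13: {x}
  W14: {p} {q} {r} {x}
  W15: {q} {r} {t} {x}
  W24: {r}
  W25: {r} {s} {t}
  W34: {x}
  W35: {x}
  W45: {q} {r} {x}
  W124: {r}
  W125: {r} {t}
  W134: {x}
  W135: {x}
  W145: {q} {r} {x}
  W245: {r}
  W345: {x}
  W1245: {r}
  W1345: {x}
C dims 20,20,10,2; δ0: rk 12, SNF 1^12; δ1: rk 8, SNF 1^8; δ2: rk 2, SNF 1^2
Ȟ^0 = (20 − 12) − 0 = 8, so Ȟ^0 ≅ Z^8
Ȟ^1 = (20 − 8) − 12 = 0, so Ȟ^1 ≅ 0
Ȟ^2 = (10 − 2) − 8 = 0, so Ȟ^2 ≅ 0


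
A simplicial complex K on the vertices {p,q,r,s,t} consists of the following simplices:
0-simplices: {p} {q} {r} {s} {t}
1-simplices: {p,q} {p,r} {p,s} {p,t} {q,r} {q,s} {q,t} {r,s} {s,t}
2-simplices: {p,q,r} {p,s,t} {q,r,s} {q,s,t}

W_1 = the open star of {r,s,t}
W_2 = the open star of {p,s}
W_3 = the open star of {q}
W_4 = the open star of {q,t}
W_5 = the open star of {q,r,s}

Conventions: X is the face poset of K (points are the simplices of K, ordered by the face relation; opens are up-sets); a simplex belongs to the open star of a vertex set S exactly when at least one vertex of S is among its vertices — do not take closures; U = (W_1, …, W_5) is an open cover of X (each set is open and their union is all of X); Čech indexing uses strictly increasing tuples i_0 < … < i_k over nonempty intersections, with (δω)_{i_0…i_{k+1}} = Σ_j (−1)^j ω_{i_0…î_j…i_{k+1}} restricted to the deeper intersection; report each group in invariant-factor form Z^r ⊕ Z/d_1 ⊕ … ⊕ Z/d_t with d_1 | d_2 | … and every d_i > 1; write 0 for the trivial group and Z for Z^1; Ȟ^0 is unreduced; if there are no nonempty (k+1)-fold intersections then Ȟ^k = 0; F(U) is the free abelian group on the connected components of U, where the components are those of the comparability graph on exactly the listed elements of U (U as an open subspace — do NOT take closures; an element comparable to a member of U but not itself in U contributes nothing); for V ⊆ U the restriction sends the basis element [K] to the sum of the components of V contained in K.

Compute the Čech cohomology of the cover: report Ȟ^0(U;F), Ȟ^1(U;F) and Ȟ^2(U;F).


nonempty intersections:
  W1={{r},{s},{t},{p,r},{p,s},{p,t},{q,r},{q,s},{q,t},{r,s},{s,t},{p,q,r},{p,s,t},{q,r,s},{q,s,t}} W2={{p},{s},{p,q},{p,r},{p,s},{p,t},{q,s},{r,s},{s,t},{p,q,r},{p,s,t},{q,r,s},{q,s,t}} W3={{q},{p,q},{q,r},{q,s},{q,t},{p,q,r},{q,r,s},{q,s,t}} W4={{q},{t},{p,q},{p,t},{q,r},{q,s},{q,t},{s,t},{p,q,r},{p,s,t},{q,r,s},{q,s,t}} W5={{q},{r},{s},{p,q},{p,r},{p,s},{q,r},{q,s},{q,t},{r,s},{s,t},{p,q,r},{p,s,t},{q,r,s},{q,s,t}}
  W12={{s},{p,r},{p,s},{p,t},{q,s},{r,s},{s,t},{p,q,r},{p,s,t},{q,r,s},{q,s,t}} W13={{q,r},{q,s},{q,t},{p,q,r},{q,r,s},{q,s,t}} W14={{t},{p,t},{q,r},{q,s},{q,t},{s,t},{p,q,r},{p,s,t},{q,r,s},{q,s,t}} W15={{r},{s},{p,r},{p,s},{q,r},{q,s},{q,t},{r,s},{s,t},{p,q,r},{p,s,t},{q,r,s},{q,s,t}} W23={{p,q},{q,s},{p,q,r},{q,r,s},{q,s,t}} W24={{p,q},{p,t},{q,s},{s,t},{p,q,r},{p,s,t},{q,r,s},{q,s,t}} W25={{s},{p,q},{p,r},{p,s},{q,s},{r,s},{s,t},{p,q,r},{p,s,t},{q,r,s},{q,s,t}} W34={{q},{p,q},{q,r},{q,s},{q,t},{p,q,r},{q,r,s},{q,s,t}} W35={{q},{p,q},{q,r},{q,s},{q,t},{p,q,r},{q,r,s},{q,s,t}} W45={{q},{p,q},{q,r},{q,s},{q,t},{s,t},{p,q,r},{p,s,t},{q,r,s},{q,s,t}}
  W123={{q,s},{p,q,r},{q,r,s},{q,s,t}} W124={{p,t},{q,s},{s,t},{p,q,r},{p,s,t},{q,r,s},{q,s,t}} W125={{s},{p,r},{p,s},{q,s},{r,s},{s,t},{p,q,r},{p,s,t},{q,r,s},{q,s,t}} W134={{q,r},{q,s},{q,t},{p,q,r},{q,r,s},{q,s,t}} W135={{q,r},{q,s},{q,t},{p,q,r},{q,r,s},{q,s,t}} W145={{q,r},{q,s},{q,t},{s,t},{p,q,r},{p,s,t},{q,r,s},{q,s,t}} W234={{p,q},{q,s},{p,q,r},{q,r,s},{q,s,t}} W235={{p,q},{q,s},{p,q,r},{q,r,s},{q,s,t}} W245={{p,q},{q,s},{s,t},{p,q,r},{p,s,t},{q,r,s},{q,s,t}} W345={{q},{p,q},{q,r},{q,s},{q,t},{p,q,r},{q,r,s},{q,s,t}}
  W1234={{q,s},{p,q,r},{q,r,s},{q,s,t}} W1235={{q,s},{p,q,r},{q,r,s},{q,s,t}} W1245={{q,s},{s,t},{p,q,r},{p,s,t},{q,r,s},{q,s,t}} W1345={{q,r},{q,s},{q,t},{p,q,r},{q,r,s},{q,s,t}} W2345={{p,q},{q,s},{p,q,r},{q,r,s},{q,s,t}}
  W12345={{q,s},{p,q,r},{q,r,s},{q,s,t}}
components per intersection:
  W1: {{r},{s},{t},{p,r},{p,s},{p,t},{q,r},{q,s},{q,t},{r,s},{s,t},{p,q,r},{p,s,t},{q,r,s},{q,s,t}}
  W2: {{p},{s},{p,q},{p,r},{p,s},{p,t},{q,s},{r,s},{s,t},{p,q,r},{p,s,t},{q,r,s},{q,s,t}}
  W3: {{q},{p,q},{q,r},{q,s},{q,t},{p,q,r},{q,r,s},{q,s,t}}
  W4: {{q},{t},{p,q},{p,t},{q,r},{q,s},{q,t},{s,t},{p,q,r},{p,s,t},{q,r,s},{q,s,t}}
  W5: {{q},{r},{s},{p,q},{p,r},{p,s},{q,r},{q,s},{q,t},{r,s},{s,t},{p,q,r},{p,s,t},{q,r,s},{q,s,t}}
  W12: {{s},{p,s},{p,t},{q,s},{r,s},{s,t},{p,s,t},{q,r,s},{q,s,t}} {{p,r},{p,q,r}}
  W13: {{q,r},{q,s},{q,t},{p,q,r},{q,r,s},{q,s,t}}
  W14: {{t},{p,t},{q,r},{q,s},{q,t},{s,t},{p,q,r},{p,s,t},{q,r,s},{q,s,t}}
  W15: {{r},{s},{p,r},{p,s},{q,r},{q,s},{q,t},{r,s},{s,t},{p,q,r},{p,s,t},{q,r,s},{q,s,t}}
  W23: {{p,q},{p,q,r}} {{q,s},{q,r,s},{q,s,t}}
  W24: {{p,q},{p,q,r}} {{p,t},{q,s},{s,t},{p,s,t},{q,r,s},{q,s,t}}
  W25: {{s},{p,s},{q,s},{r,s},{s,t},{p,s,t},{q,r,s},{q,s,t}} {{p,q},{p,r},{p,q,r}}
  W34: {{q},{p,q},{q,r},{q,s},{q,t},{p,q,r},{q,r,s},{q,s,t}}
  W35: {{q},{p,q},{q,r},{q,s},{q,t},{p,q,r},{q,r,s},{q,s,t}}
  W45: {{q},{p,q},{q,r},{q,s},{q,t},{s,t},{p,q,r},{p,s,t},{q,r,s},{q,s,t}}
  W123: {{q,s},{q,r,s},{q,s,t}} {{p,q,r}}
  W124: {{p,t},{q,s},{s,t},{p,s,t},{q,r,s},{q,s,t}} {{p,q,r}}
  W125: {{s},{p,s},{q,s},{r,s},{s,t},{p,s,t},{q,r,s},{q,s,t}} {{p,r},{p,q,r}}
  W134: {{q,r},{q,s},{q,t},{p,q,r},{q,r,s},{q,s,t}}
  W135: {{q,r},{q,s},{q,t},{p,q,r},{q,r,s},{q,s,t}}
  W145: {{q,r},{q,s},{q,t},{s,t},{p,q,r},{p,s,t},{q,r,s},{q,s,t}}
  W234: {{p,q},{p,q,r}} {{q,s},{q,r,s},{q,s,t}}
  W235: {{p,q},{p,q,r}} {{q,s},{q,r,s},{q,s,t}}
  W245: {{p,q},{p,q,r}} {{q,s},{s,t},{p,s,t},{q,r,s},{q,s,t}}
  W345: {{q},{p,q},{q,r},{q,s},{q,t},{p,q,r},{q,r,s},{q,s,t}}
  W1234: {{q,s},{q,r,s},{q,s,t}} {{p,q,r}}
  W1235: {{q,s},{q,r,s},{q,s,t}} {{p,q,r}}
  W1245: {{q,s},{s,t},{p,s,t},{q,r,s},{q,s,t}} {{p,q,r}}
  W1345: {{q,r},{q,s},{q,t},{p,q,r},{q,r,s},{q,s,t}}
  W2345: {{p,q},{p,q,r}} {{q,s},{q,r,s},{q,s,t}}
  W12345: {{q,s},{q,r,s},{q,s,t}} {{p,q,r}}
C dims 5,14,16,9; δ0: rk 4, SNF 1^4; δ1: rk 9, SNF 1^9; δ2: rk 7, SNF 1^7
Ȟ^0: (5−4)−0=1 ⇒ Z
Ȟ^1: (14−9)−4=1 ⇒ Z
Ȟ^2: (16−7)−9=0 ⇒ 0

Ȟ^0 ≅ Z; Ȟ^1 ≅ Z; Ȟ^2 ≅ 0
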